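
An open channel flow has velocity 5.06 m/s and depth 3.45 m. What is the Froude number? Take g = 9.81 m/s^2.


The Froude number is defined as Fr = V / sqrt(g*y).
g*y = 9.81 * 3.45 = 33.8445.
sqrt(g*y) = sqrt(33.8445) = 5.8176.
Fr = 5.06 / 5.8176 = 0.8698.

0.8698


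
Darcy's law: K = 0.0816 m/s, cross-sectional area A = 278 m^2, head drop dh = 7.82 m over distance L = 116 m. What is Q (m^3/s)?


Darcy's law: Q = K * A * i, where i = dh/L.
Hydraulic gradient i = 7.82 / 116 = 0.067414.
Q = 0.0816 * 278 * 0.067414
  = 1.5293 m^3/s.

1.5293


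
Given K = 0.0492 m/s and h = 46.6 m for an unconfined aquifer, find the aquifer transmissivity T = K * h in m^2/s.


Transmissivity is defined as T = K * h.
T = 0.0492 * 46.6
  = 2.2927 m^2/s.

2.2927


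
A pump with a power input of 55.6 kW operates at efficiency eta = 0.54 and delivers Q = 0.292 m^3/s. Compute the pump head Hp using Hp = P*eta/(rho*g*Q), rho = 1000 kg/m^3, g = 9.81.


Pump head formula: Hp = P * eta / (rho * g * Q).
Numerator: P * eta = 55.6 * 1000 * 0.54 = 30024.0 W.
Denominator: rho * g * Q = 1000 * 9.81 * 0.292 = 2864.52.
Hp = 30024.0 / 2864.52 = 10.48 m.

10.48


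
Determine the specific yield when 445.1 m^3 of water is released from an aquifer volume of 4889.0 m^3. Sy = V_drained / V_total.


Specific yield Sy = Volume drained / Total volume.
Sy = 445.1 / 4889.0
   = 0.091.

0.091


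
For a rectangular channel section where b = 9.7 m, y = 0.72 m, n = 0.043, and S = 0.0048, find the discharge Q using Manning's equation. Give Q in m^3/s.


For a rectangular channel, the cross-sectional area A = b * y = 9.7 * 0.72 = 6.98 m^2.
The wetted perimeter P = b + 2y = 9.7 + 2*0.72 = 11.14 m.
Hydraulic radius R = A/P = 6.98/11.14 = 0.6269 m.
Velocity V = (1/n)*R^(2/3)*S^(1/2) = (1/0.043)*0.6269^(2/3)*0.0048^(1/2) = 1.1802 m/s.
Discharge Q = A * V = 6.98 * 1.1802 = 8.243 m^3/s.

8.243


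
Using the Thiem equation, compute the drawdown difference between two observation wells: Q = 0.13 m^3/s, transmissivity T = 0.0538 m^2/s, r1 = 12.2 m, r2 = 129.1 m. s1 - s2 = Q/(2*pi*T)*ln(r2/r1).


Thiem equation: s1 - s2 = Q/(2*pi*T) * ln(r2/r1).
ln(r2/r1) = ln(129.1/12.2) = 2.3592.
Q/(2*pi*T) = 0.13 / (2*pi*0.0538) = 0.13 / 0.338 = 0.3846.
s1 - s2 = 0.3846 * 2.3592 = 0.9073 m.

0.9073


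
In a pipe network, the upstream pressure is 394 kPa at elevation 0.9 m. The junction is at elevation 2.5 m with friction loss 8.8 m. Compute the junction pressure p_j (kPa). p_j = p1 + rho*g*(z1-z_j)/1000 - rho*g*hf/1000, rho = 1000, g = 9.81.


Junction pressure: p_j = p1 + rho*g*(z1 - z_j)/1000 - rho*g*hf/1000.
Elevation term = 1000*9.81*(0.9 - 2.5)/1000 = -15.696 kPa.
Friction term = 1000*9.81*8.8/1000 = 86.328 kPa.
p_j = 394 + -15.696 - 86.328 = 291.98 kPa.

291.98


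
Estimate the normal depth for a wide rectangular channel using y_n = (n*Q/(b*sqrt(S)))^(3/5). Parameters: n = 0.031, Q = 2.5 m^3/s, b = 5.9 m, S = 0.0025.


We use the wide-channel approximation y_n = (n*Q/(b*sqrt(S)))^(3/5).
sqrt(S) = sqrt(0.0025) = 0.05.
Numerator: n*Q = 0.031 * 2.5 = 0.0775.
Denominator: b*sqrt(S) = 5.9 * 0.05 = 0.295.
arg = 0.2627.
y_n = 0.2627^(3/5) = 0.4484 m.

0.4484


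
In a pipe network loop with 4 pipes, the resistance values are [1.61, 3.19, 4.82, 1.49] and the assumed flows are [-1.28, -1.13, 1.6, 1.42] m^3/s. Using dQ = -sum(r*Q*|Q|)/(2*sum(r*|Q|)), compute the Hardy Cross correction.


Numerator terms (r*Q*|Q|): 1.61*-1.28*|-1.28| = -2.6378; 3.19*-1.13*|-1.13| = -4.0733; 4.82*1.6*|1.6| = 12.3392; 1.49*1.42*|1.42| = 3.0044.
Sum of numerator = 8.6325.
Denominator terms (r*|Q|): 1.61*|-1.28| = 2.0608; 3.19*|-1.13| = 3.6047; 4.82*|1.6| = 7.712; 1.49*|1.42| = 2.1158.
2 * sum of denominator = 2 * 15.4933 = 30.9866.
dQ = -8.6325 / 30.9866 = -0.2786 m^3/s.

-0.2786


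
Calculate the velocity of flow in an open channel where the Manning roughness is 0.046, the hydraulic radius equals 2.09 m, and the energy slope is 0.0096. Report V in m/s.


Manning's equation gives V = (1/n) * R^(2/3) * S^(1/2).
First, compute R^(2/3) = 2.09^(2/3) = 1.6347.
Next, S^(1/2) = 0.0096^(1/2) = 0.09798.
Then 1/n = 1/0.046 = 21.74.
V = 21.74 * 1.6347 * 0.09798 = 3.4818 m/s.

3.4818


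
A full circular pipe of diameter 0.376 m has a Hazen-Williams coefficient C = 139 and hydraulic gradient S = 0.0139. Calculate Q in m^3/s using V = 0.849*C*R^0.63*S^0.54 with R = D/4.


For a full circular pipe, R = D/4 = 0.376/4 = 0.094 m.
V = 0.849 * 139 * 0.094^0.63 * 0.0139^0.54
  = 0.849 * 139 * 0.225461 * 0.099364
  = 2.6438 m/s.
Pipe area A = pi*D^2/4 = pi*0.376^2/4 = 0.111 m^2.
Q = A * V = 0.111 * 2.6438 = 0.2936 m^3/s.

0.2936


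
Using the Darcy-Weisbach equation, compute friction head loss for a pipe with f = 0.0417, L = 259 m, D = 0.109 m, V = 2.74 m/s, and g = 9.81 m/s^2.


Darcy-Weisbach equation: h_f = f * (L/D) * V^2/(2g).
f * L/D = 0.0417 * 259/0.109 = 99.0853.
V^2/(2g) = 2.74^2 / (2*9.81) = 7.5076 / 19.62 = 0.3827 m.
h_f = 99.0853 * 0.3827 = 37.915 m.

37.915


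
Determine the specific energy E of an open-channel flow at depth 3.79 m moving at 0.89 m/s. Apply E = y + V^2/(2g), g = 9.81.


Specific energy E = y + V^2/(2g).
Velocity head = V^2/(2g) = 0.89^2 / (2*9.81) = 0.7921 / 19.62 = 0.0404 m.
E = 3.79 + 0.0404 = 3.8304 m.

3.8304


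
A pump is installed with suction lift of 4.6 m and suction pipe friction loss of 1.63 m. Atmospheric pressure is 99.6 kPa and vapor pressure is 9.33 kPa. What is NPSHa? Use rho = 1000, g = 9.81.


NPSHa = p_atm/(rho*g) - z_s - hf_s - p_vap/(rho*g).
p_atm/(rho*g) = 99.6*1000 / (1000*9.81) = 10.153 m.
p_vap/(rho*g) = 9.33*1000 / (1000*9.81) = 0.951 m.
NPSHa = 10.153 - 4.6 - 1.63 - 0.951
      = 2.97 m.

2.97


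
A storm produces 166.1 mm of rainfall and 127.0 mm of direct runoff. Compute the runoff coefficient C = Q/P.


The runoff coefficient C = runoff depth / rainfall depth.
C = 127.0 / 166.1
  = 0.7646.

0.7646


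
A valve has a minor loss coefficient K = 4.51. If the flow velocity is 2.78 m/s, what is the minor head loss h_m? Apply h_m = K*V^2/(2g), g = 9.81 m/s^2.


Minor loss formula: h_m = K * V^2/(2g).
V^2 = 2.78^2 = 7.7284.
V^2/(2g) = 7.7284 / 19.62 = 0.3939 m.
h_m = 4.51 * 0.3939 = 1.7765 m.

1.7765


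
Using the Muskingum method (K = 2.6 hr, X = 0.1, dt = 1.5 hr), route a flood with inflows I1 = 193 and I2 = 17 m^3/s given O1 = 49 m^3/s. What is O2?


Muskingum coefficients:
denom = 2*K*(1-X) + dt = 2*2.6*(1-0.1) + 1.5 = 6.18.
C0 = (dt - 2*K*X)/denom = (1.5 - 2*2.6*0.1)/6.18 = 0.1586.
C1 = (dt + 2*K*X)/denom = (1.5 + 2*2.6*0.1)/6.18 = 0.3269.
C2 = (2*K*(1-X) - dt)/denom = 0.5146.
O2 = C0*I2 + C1*I1 + C2*O1
   = 0.1586*17 + 0.3269*193 + 0.5146*49
   = 90.99 m^3/s.

90.99


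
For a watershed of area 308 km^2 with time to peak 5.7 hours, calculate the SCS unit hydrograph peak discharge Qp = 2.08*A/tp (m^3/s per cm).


SCS formula: Qp = 2.08 * A / tp.
Qp = 2.08 * 308 / 5.7
   = 640.64 / 5.7
   = 112.39 m^3/s per cm.

112.39


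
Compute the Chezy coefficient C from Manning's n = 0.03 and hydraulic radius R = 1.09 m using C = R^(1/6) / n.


The Chezy coefficient relates to Manning's n through C = R^(1/6) / n.
R^(1/6) = 1.09^(1/6) = 1.014467.
C = 1.014467 / 0.03 = 33.82 m^(1/2)/s.

33.82


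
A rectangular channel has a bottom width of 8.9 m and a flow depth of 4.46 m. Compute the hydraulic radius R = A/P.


For a rectangular section:
Flow area A = b * y = 8.9 * 4.46 = 39.69 m^2.
Wetted perimeter P = b + 2y = 8.9 + 2*4.46 = 17.82 m.
Hydraulic radius R = A/P = 39.69 / 17.82 = 2.2275 m.

2.2275


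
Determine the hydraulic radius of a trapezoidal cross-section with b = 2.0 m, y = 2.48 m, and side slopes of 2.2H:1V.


For a trapezoidal section with side slope z:
A = (b + z*y)*y = (2.0 + 2.2*2.48)*2.48 = 18.491 m^2.
P = b + 2*y*sqrt(1 + z^2) = 2.0 + 2*2.48*sqrt(1 + 2.2^2) = 13.986 m.
R = A/P = 18.491 / 13.986 = 1.3221 m.

1.3221


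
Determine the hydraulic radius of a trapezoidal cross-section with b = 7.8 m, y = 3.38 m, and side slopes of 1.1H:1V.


For a trapezoidal section with side slope z:
A = (b + z*y)*y = (7.8 + 1.1*3.38)*3.38 = 38.931 m^2.
P = b + 2*y*sqrt(1 + z^2) = 7.8 + 2*3.38*sqrt(1 + 1.1^2) = 17.849 m.
R = A/P = 38.931 / 17.849 = 2.1811 m.

2.1811


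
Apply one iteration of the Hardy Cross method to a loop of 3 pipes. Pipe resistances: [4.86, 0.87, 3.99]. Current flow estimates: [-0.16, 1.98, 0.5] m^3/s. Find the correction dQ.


Numerator terms (r*Q*|Q|): 4.86*-0.16*|-0.16| = -0.1244; 0.87*1.98*|1.98| = 3.4107; 3.99*0.5*|0.5| = 0.9975.
Sum of numerator = 4.2838.
Denominator terms (r*|Q|): 4.86*|-0.16| = 0.7776; 0.87*|1.98| = 1.7226; 3.99*|0.5| = 1.995.
2 * sum of denominator = 2 * 4.4952 = 8.9904.
dQ = -4.2838 / 8.9904 = -0.4765 m^3/s.

-0.4765


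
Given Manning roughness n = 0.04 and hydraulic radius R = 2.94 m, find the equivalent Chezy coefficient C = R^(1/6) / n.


The Chezy coefficient relates to Manning's n through C = R^(1/6) / n.
R^(1/6) = 2.94^(1/6) = 1.1969.
C = 1.1969 / 0.04 = 29.92 m^(1/2)/s.

29.92


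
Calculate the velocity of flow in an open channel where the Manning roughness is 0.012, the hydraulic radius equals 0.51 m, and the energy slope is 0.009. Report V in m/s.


Manning's equation gives V = (1/n) * R^(2/3) * S^(1/2).
First, compute R^(2/3) = 0.51^(2/3) = 0.6383.
Next, S^(1/2) = 0.009^(1/2) = 0.094868.
Then 1/n = 1/0.012 = 83.33.
V = 83.33 * 0.6383 * 0.094868 = 5.0465 m/s.

5.0465


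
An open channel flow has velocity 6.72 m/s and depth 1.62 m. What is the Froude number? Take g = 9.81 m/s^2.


The Froude number is defined as Fr = V / sqrt(g*y).
g*y = 9.81 * 1.62 = 15.8922.
sqrt(g*y) = sqrt(15.8922) = 3.9865.
Fr = 6.72 / 3.9865 = 1.6857.

1.6857


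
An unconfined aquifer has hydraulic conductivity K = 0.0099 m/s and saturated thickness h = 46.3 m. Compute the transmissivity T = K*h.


Transmissivity is defined as T = K * h.
T = 0.0099 * 46.3
  = 0.4584 m^2/s.

0.4584


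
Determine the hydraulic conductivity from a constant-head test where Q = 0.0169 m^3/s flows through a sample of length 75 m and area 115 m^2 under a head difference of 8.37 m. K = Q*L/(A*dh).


From K = Q*L / (A*dh):
Numerator: Q*L = 0.0169 * 75 = 1.2675.
Denominator: A*dh = 115 * 8.37 = 962.55.
K = 1.2675 / 962.55 = 0.001317 m/s.

0.001317


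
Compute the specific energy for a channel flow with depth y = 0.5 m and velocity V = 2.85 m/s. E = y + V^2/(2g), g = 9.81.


Specific energy E = y + V^2/(2g).
Velocity head = V^2/(2g) = 2.85^2 / (2*9.81) = 8.1225 / 19.62 = 0.414 m.
E = 0.5 + 0.414 = 0.914 m.

0.914


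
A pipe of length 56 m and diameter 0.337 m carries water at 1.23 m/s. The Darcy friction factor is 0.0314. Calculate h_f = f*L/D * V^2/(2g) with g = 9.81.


Darcy-Weisbach equation: h_f = f * (L/D) * V^2/(2g).
f * L/D = 0.0314 * 56/0.337 = 5.2178.
V^2/(2g) = 1.23^2 / (2*9.81) = 1.5129 / 19.62 = 0.0771 m.
h_f = 5.2178 * 0.0771 = 0.402 m.

0.402


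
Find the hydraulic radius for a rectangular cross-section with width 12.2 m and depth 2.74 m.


For a rectangular section:
Flow area A = b * y = 12.2 * 2.74 = 33.43 m^2.
Wetted perimeter P = b + 2y = 12.2 + 2*2.74 = 17.68 m.
Hydraulic radius R = A/P = 33.43 / 17.68 = 1.8907 m.

1.8907


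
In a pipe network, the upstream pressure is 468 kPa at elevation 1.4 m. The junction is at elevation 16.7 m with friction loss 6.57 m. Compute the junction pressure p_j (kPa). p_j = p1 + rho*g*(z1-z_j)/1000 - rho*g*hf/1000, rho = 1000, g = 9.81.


Junction pressure: p_j = p1 + rho*g*(z1 - z_j)/1000 - rho*g*hf/1000.
Elevation term = 1000*9.81*(1.4 - 16.7)/1000 = -150.093 kPa.
Friction term = 1000*9.81*6.57/1000 = 64.452 kPa.
p_j = 468 + -150.093 - 64.452 = 253.46 kPa.

253.46


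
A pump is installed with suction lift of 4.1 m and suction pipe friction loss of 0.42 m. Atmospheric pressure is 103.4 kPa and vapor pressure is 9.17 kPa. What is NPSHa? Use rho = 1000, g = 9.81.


NPSHa = p_atm/(rho*g) - z_s - hf_s - p_vap/(rho*g).
p_atm/(rho*g) = 103.4*1000 / (1000*9.81) = 10.54 m.
p_vap/(rho*g) = 9.17*1000 / (1000*9.81) = 0.935 m.
NPSHa = 10.54 - 4.1 - 0.42 - 0.935
      = 5.09 m.

5.09


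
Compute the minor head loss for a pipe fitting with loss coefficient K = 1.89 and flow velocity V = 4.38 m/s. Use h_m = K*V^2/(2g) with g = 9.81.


Minor loss formula: h_m = K * V^2/(2g).
V^2 = 4.38^2 = 19.1844.
V^2/(2g) = 19.1844 / 19.62 = 0.9778 m.
h_m = 1.89 * 0.9778 = 1.848 m.

1.848


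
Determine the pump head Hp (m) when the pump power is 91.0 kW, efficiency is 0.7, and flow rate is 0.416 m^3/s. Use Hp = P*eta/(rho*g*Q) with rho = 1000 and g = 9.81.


Pump head formula: Hp = P * eta / (rho * g * Q).
Numerator: P * eta = 91.0 * 1000 * 0.7 = 63700.0 W.
Denominator: rho * g * Q = 1000 * 9.81 * 0.416 = 4080.96.
Hp = 63700.0 / 4080.96 = 15.61 m.

15.61


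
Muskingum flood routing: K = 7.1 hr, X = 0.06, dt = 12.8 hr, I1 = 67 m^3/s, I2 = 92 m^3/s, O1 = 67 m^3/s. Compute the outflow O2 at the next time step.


Muskingum coefficients:
denom = 2*K*(1-X) + dt = 2*7.1*(1-0.06) + 12.8 = 26.148.
C0 = (dt - 2*K*X)/denom = (12.8 - 2*7.1*0.06)/26.148 = 0.4569.
C1 = (dt + 2*K*X)/denom = (12.8 + 2*7.1*0.06)/26.148 = 0.5221.
C2 = (2*K*(1-X) - dt)/denom = 0.021.
O2 = C0*I2 + C1*I1 + C2*O1
   = 0.4569*92 + 0.5221*67 + 0.021*67
   = 78.42 m^3/s.

78.42


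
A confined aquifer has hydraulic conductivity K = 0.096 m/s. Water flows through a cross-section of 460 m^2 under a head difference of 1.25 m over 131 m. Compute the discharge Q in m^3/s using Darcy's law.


Darcy's law: Q = K * A * i, where i = dh/L.
Hydraulic gradient i = 1.25 / 131 = 0.009542.
Q = 0.096 * 460 * 0.009542
  = 0.4214 m^3/s.

0.4214


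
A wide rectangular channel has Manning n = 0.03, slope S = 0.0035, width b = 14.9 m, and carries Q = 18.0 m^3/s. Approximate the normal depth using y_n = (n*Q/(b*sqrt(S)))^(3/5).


We use the wide-channel approximation y_n = (n*Q/(b*sqrt(S)))^(3/5).
sqrt(S) = sqrt(0.0035) = 0.059161.
Numerator: n*Q = 0.03 * 18.0 = 0.54.
Denominator: b*sqrt(S) = 14.9 * 0.059161 = 0.881499.
arg = 0.6126.
y_n = 0.6126^(3/5) = 0.7453 m.

0.7453


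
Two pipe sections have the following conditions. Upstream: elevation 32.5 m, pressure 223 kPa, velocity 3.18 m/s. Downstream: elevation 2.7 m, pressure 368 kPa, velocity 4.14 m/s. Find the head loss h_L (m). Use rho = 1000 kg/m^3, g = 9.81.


Total head at each section: H = z + p/(rho*g) + V^2/(2g).
H1 = 32.5 + 223*1000/(1000*9.81) + 3.18^2/(2*9.81)
   = 32.5 + 22.732 + 0.5154
   = 55.747 m.
H2 = 2.7 + 368*1000/(1000*9.81) + 4.14^2/(2*9.81)
   = 2.7 + 37.513 + 0.8736
   = 41.086 m.
h_L = H1 - H2 = 55.747 - 41.086 = 14.661 m.

14.661


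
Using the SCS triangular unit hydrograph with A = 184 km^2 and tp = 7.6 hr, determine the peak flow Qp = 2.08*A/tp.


SCS formula: Qp = 2.08 * A / tp.
Qp = 2.08 * 184 / 7.6
   = 382.72 / 7.6
   = 50.36 m^3/s per cm.

50.36


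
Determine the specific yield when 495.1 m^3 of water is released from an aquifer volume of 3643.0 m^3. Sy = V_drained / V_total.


Specific yield Sy = Volume drained / Total volume.
Sy = 495.1 / 3643.0
   = 0.1359.

0.1359


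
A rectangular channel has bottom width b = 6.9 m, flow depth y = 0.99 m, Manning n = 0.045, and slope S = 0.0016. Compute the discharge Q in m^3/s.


For a rectangular channel, the cross-sectional area A = b * y = 6.9 * 0.99 = 6.83 m^2.
The wetted perimeter P = b + 2y = 6.9 + 2*0.99 = 8.88 m.
Hydraulic radius R = A/P = 6.83/8.88 = 0.7693 m.
Velocity V = (1/n)*R^(2/3)*S^(1/2) = (1/0.045)*0.7693^(2/3)*0.0016^(1/2) = 0.7463 m/s.
Discharge Q = A * V = 6.83 * 0.7463 = 5.098 m^3/s.

5.098


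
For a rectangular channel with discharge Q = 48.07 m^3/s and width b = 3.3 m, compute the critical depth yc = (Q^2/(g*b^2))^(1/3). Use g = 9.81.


Using yc = (Q^2 / (g * b^2))^(1/3):
Q^2 = 48.07^2 = 2310.72.
g * b^2 = 9.81 * 3.3^2 = 9.81 * 10.89 = 106.83.
Q^2 / (g*b^2) = 2310.72 / 106.83 = 21.6299.
yc = 21.6299^(1/3) = 2.7862 m.

2.7862


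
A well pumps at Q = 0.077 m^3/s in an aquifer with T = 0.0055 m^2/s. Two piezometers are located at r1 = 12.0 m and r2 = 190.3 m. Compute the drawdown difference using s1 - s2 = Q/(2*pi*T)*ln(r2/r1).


Thiem equation: s1 - s2 = Q/(2*pi*T) * ln(r2/r1).
ln(r2/r1) = ln(190.3/12.0) = 2.7637.
Q/(2*pi*T) = 0.077 / (2*pi*0.0055) = 0.077 / 0.0346 = 2.2282.
s1 - s2 = 2.2282 * 2.7637 = 6.158 m.

6.158


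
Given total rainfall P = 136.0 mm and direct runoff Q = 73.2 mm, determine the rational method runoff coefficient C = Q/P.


The runoff coefficient C = runoff depth / rainfall depth.
C = 73.2 / 136.0
  = 0.5382.

0.5382


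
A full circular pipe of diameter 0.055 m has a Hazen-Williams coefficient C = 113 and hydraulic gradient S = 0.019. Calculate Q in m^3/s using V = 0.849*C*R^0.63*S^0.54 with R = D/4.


For a full circular pipe, R = D/4 = 0.055/4 = 0.0138 m.
V = 0.849 * 113 * 0.0138^0.63 * 0.019^0.54
  = 0.849 * 113 * 0.067163 * 0.117632
  = 0.758 m/s.
Pipe area A = pi*D^2/4 = pi*0.055^2/4 = 0.0024 m^2.
Q = A * V = 0.0024 * 0.758 = 0.0018 m^3/s.

0.0018


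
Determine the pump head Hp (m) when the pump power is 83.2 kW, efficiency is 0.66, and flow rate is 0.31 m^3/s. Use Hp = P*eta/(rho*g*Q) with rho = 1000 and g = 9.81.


Pump head formula: Hp = P * eta / (rho * g * Q).
Numerator: P * eta = 83.2 * 1000 * 0.66 = 54912.0 W.
Denominator: rho * g * Q = 1000 * 9.81 * 0.31 = 3041.1.
Hp = 54912.0 / 3041.1 = 18.06 m.

18.06


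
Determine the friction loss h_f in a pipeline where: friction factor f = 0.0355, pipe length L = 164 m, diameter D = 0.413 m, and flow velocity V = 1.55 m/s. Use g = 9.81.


Darcy-Weisbach equation: h_f = f * (L/D) * V^2/(2g).
f * L/D = 0.0355 * 164/0.413 = 14.0969.
V^2/(2g) = 1.55^2 / (2*9.81) = 2.4025 / 19.62 = 0.1225 m.
h_f = 14.0969 * 0.1225 = 1.726 m.

1.726


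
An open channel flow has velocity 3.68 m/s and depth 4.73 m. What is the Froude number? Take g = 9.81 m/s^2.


The Froude number is defined as Fr = V / sqrt(g*y).
g*y = 9.81 * 4.73 = 46.4013.
sqrt(g*y) = sqrt(46.4013) = 6.8118.
Fr = 3.68 / 6.8118 = 0.5402.

0.5402


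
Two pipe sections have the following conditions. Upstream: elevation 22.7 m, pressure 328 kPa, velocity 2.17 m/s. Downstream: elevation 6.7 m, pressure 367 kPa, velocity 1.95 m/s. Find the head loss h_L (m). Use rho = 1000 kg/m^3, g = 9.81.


Total head at each section: H = z + p/(rho*g) + V^2/(2g).
H1 = 22.7 + 328*1000/(1000*9.81) + 2.17^2/(2*9.81)
   = 22.7 + 33.435 + 0.24
   = 56.375 m.
H2 = 6.7 + 367*1000/(1000*9.81) + 1.95^2/(2*9.81)
   = 6.7 + 37.411 + 0.1938
   = 44.305 m.
h_L = H1 - H2 = 56.375 - 44.305 = 12.071 m.

12.071


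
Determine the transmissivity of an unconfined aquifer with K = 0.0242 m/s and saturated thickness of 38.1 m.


Transmissivity is defined as T = K * h.
T = 0.0242 * 38.1
  = 0.922 m^2/s.

0.922


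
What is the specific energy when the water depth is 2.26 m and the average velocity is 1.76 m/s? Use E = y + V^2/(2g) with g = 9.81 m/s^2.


Specific energy E = y + V^2/(2g).
Velocity head = V^2/(2g) = 1.76^2 / (2*9.81) = 3.0976 / 19.62 = 0.1579 m.
E = 2.26 + 0.1579 = 2.4179 m.

2.4179


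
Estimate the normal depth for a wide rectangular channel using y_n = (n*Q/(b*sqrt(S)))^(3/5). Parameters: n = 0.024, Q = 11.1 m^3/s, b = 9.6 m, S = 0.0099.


We use the wide-channel approximation y_n = (n*Q/(b*sqrt(S)))^(3/5).
sqrt(S) = sqrt(0.0099) = 0.099499.
Numerator: n*Q = 0.024 * 11.1 = 0.2664.
Denominator: b*sqrt(S) = 9.6 * 0.099499 = 0.95519.
arg = 0.2789.
y_n = 0.2789^(3/5) = 0.4648 m.

0.4648


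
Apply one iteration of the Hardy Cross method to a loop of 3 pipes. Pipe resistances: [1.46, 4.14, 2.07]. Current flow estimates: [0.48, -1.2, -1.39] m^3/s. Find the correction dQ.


Numerator terms (r*Q*|Q|): 1.46*0.48*|0.48| = 0.3364; 4.14*-1.2*|-1.2| = -5.9616; 2.07*-1.39*|-1.39| = -3.9994.
Sum of numerator = -9.6247.
Denominator terms (r*|Q|): 1.46*|0.48| = 0.7008; 4.14*|-1.2| = 4.968; 2.07*|-1.39| = 2.8773.
2 * sum of denominator = 2 * 8.5461 = 17.0922.
dQ = --9.6247 / 17.0922 = 0.5631 m^3/s.

0.5631


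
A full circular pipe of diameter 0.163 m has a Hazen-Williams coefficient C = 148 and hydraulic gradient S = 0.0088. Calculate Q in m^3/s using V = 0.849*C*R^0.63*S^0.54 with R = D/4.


For a full circular pipe, R = D/4 = 0.163/4 = 0.0408 m.
V = 0.849 * 148 * 0.0408^0.63 * 0.0088^0.54
  = 0.849 * 148 * 0.133162 * 0.077628
  = 1.2989 m/s.
Pipe area A = pi*D^2/4 = pi*0.163^2/4 = 0.0209 m^2.
Q = A * V = 0.0209 * 1.2989 = 0.0271 m^3/s.

0.0271


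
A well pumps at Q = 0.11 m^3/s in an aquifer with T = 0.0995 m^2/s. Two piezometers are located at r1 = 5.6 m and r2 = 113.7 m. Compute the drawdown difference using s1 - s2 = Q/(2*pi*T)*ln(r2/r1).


Thiem equation: s1 - s2 = Q/(2*pi*T) * ln(r2/r1).
ln(r2/r1) = ln(113.7/5.6) = 3.0108.
Q/(2*pi*T) = 0.11 / (2*pi*0.0995) = 0.11 / 0.6252 = 0.176.
s1 - s2 = 0.176 * 3.0108 = 0.5298 m.

0.5298


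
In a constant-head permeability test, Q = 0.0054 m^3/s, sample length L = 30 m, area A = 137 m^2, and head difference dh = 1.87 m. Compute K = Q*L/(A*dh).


From K = Q*L / (A*dh):
Numerator: Q*L = 0.0054 * 30 = 0.162.
Denominator: A*dh = 137 * 1.87 = 256.19.
K = 0.162 / 256.19 = 0.000632 m/s.

0.000632


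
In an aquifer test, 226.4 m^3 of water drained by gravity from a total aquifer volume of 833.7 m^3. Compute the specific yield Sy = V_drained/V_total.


Specific yield Sy = Volume drained / Total volume.
Sy = 226.4 / 833.7
   = 0.2716.

0.2716


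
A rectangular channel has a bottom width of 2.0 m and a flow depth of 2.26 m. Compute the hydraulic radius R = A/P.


For a rectangular section:
Flow area A = b * y = 2.0 * 2.26 = 4.52 m^2.
Wetted perimeter P = b + 2y = 2.0 + 2*2.26 = 6.52 m.
Hydraulic radius R = A/P = 4.52 / 6.52 = 0.6933 m.

0.6933


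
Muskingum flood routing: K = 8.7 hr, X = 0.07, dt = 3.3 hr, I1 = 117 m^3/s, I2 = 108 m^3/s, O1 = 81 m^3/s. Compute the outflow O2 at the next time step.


Muskingum coefficients:
denom = 2*K*(1-X) + dt = 2*8.7*(1-0.07) + 3.3 = 19.482.
C0 = (dt - 2*K*X)/denom = (3.3 - 2*8.7*0.07)/19.482 = 0.1069.
C1 = (dt + 2*K*X)/denom = (3.3 + 2*8.7*0.07)/19.482 = 0.2319.
C2 = (2*K*(1-X) - dt)/denom = 0.6612.
O2 = C0*I2 + C1*I1 + C2*O1
   = 0.1069*108 + 0.2319*117 + 0.6612*81
   = 92.23 m^3/s.

92.23


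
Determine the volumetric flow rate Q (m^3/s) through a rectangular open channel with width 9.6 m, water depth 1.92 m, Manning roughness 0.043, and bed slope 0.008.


For a rectangular channel, the cross-sectional area A = b * y = 9.6 * 1.92 = 18.43 m^2.
The wetted perimeter P = b + 2y = 9.6 + 2*1.92 = 13.44 m.
Hydraulic radius R = A/P = 18.43/13.44 = 1.3714 m.
Velocity V = (1/n)*R^(2/3)*S^(1/2) = (1/0.043)*1.3714^(2/3)*0.008^(1/2) = 2.5676 m/s.
Discharge Q = A * V = 18.43 * 2.5676 = 47.326 m^3/s.

47.326


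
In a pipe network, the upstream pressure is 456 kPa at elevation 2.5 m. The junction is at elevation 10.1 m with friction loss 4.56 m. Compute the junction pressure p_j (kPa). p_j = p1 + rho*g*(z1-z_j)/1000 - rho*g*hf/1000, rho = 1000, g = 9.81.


Junction pressure: p_j = p1 + rho*g*(z1 - z_j)/1000 - rho*g*hf/1000.
Elevation term = 1000*9.81*(2.5 - 10.1)/1000 = -74.556 kPa.
Friction term = 1000*9.81*4.56/1000 = 44.734 kPa.
p_j = 456 + -74.556 - 44.734 = 336.71 kPa.

336.71


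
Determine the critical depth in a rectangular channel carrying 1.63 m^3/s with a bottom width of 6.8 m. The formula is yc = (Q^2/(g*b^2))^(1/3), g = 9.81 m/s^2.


Using yc = (Q^2 / (g * b^2))^(1/3):
Q^2 = 1.63^2 = 2.66.
g * b^2 = 9.81 * 6.8^2 = 9.81 * 46.24 = 453.61.
Q^2 / (g*b^2) = 2.66 / 453.61 = 0.0059.
yc = 0.0059^(1/3) = 0.1803 m.

0.1803


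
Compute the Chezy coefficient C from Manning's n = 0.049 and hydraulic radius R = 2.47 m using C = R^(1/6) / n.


The Chezy coefficient relates to Manning's n through C = R^(1/6) / n.
R^(1/6) = 2.47^(1/6) = 1.162651.
C = 1.162651 / 0.049 = 23.73 m^(1/2)/s.

23.73


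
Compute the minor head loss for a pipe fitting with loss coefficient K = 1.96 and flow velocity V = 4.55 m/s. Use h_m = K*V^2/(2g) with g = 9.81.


Minor loss formula: h_m = K * V^2/(2g).
V^2 = 4.55^2 = 20.7025.
V^2/(2g) = 20.7025 / 19.62 = 1.0552 m.
h_m = 1.96 * 1.0552 = 2.0681 m.

2.0681


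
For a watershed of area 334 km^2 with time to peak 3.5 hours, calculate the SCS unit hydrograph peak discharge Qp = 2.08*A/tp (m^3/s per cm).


SCS formula: Qp = 2.08 * A / tp.
Qp = 2.08 * 334 / 3.5
   = 694.72 / 3.5
   = 198.49 m^3/s per cm.

198.49


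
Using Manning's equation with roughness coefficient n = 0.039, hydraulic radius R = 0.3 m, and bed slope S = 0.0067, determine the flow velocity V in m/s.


Manning's equation gives V = (1/n) * R^(2/3) * S^(1/2).
First, compute R^(2/3) = 0.3^(2/3) = 0.4481.
Next, S^(1/2) = 0.0067^(1/2) = 0.081854.
Then 1/n = 1/0.039 = 25.64.
V = 25.64 * 0.4481 * 0.081854 = 0.9406 m/s.

0.9406


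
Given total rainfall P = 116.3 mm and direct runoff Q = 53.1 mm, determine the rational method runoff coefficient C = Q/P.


The runoff coefficient C = runoff depth / rainfall depth.
C = 53.1 / 116.3
  = 0.4566.

0.4566


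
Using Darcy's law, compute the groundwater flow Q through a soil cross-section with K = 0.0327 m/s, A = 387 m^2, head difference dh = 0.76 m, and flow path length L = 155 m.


Darcy's law: Q = K * A * i, where i = dh/L.
Hydraulic gradient i = 0.76 / 155 = 0.004903.
Q = 0.0327 * 387 * 0.004903
  = 0.062 m^3/s.

0.062


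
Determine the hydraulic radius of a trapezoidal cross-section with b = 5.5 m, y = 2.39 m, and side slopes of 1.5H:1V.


For a trapezoidal section with side slope z:
A = (b + z*y)*y = (5.5 + 1.5*2.39)*2.39 = 21.713 m^2.
P = b + 2*y*sqrt(1 + z^2) = 5.5 + 2*2.39*sqrt(1 + 1.5^2) = 14.117 m.
R = A/P = 21.713 / 14.117 = 1.5381 m.

1.5381


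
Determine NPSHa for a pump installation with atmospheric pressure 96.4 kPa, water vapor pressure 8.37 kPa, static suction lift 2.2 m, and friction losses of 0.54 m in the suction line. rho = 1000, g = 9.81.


NPSHa = p_atm/(rho*g) - z_s - hf_s - p_vap/(rho*g).
p_atm/(rho*g) = 96.4*1000 / (1000*9.81) = 9.827 m.
p_vap/(rho*g) = 8.37*1000 / (1000*9.81) = 0.853 m.
NPSHa = 9.827 - 2.2 - 0.54 - 0.853
      = 6.23 m.

6.23


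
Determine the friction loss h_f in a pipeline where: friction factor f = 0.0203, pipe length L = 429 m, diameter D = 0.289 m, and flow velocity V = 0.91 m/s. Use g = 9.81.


Darcy-Weisbach equation: h_f = f * (L/D) * V^2/(2g).
f * L/D = 0.0203 * 429/0.289 = 30.1339.
V^2/(2g) = 0.91^2 / (2*9.81) = 0.8281 / 19.62 = 0.0422 m.
h_f = 30.1339 * 0.0422 = 1.272 m.

1.272


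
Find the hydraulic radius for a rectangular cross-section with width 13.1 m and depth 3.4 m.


For a rectangular section:
Flow area A = b * y = 13.1 * 3.4 = 44.54 m^2.
Wetted perimeter P = b + 2y = 13.1 + 2*3.4 = 19.9 m.
Hydraulic radius R = A/P = 44.54 / 19.9 = 2.2382 m.

2.2382


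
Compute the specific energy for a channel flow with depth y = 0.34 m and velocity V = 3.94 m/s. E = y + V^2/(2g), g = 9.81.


Specific energy E = y + V^2/(2g).
Velocity head = V^2/(2g) = 3.94^2 / (2*9.81) = 15.5236 / 19.62 = 0.7912 m.
E = 0.34 + 0.7912 = 1.1312 m.

1.1312


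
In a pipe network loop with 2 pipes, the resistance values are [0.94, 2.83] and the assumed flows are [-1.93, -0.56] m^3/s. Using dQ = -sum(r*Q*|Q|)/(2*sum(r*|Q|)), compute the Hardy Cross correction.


Numerator terms (r*Q*|Q|): 0.94*-1.93*|-1.93| = -3.5014; 2.83*-0.56*|-0.56| = -0.8875.
Sum of numerator = -4.3889.
Denominator terms (r*|Q|): 0.94*|-1.93| = 1.8142; 2.83*|-0.56| = 1.5848.
2 * sum of denominator = 2 * 3.399 = 6.798.
dQ = --4.3889 / 6.798 = 0.6456 m^3/s.

0.6456


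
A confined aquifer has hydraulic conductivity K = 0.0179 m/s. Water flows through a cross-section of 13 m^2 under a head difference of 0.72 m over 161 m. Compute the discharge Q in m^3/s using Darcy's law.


Darcy's law: Q = K * A * i, where i = dh/L.
Hydraulic gradient i = 0.72 / 161 = 0.004472.
Q = 0.0179 * 13 * 0.004472
  = 0.001 m^3/s.

0.001


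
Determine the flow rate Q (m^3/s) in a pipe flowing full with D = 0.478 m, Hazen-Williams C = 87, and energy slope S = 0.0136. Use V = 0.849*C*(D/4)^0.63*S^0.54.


For a full circular pipe, R = D/4 = 0.478/4 = 0.1195 m.
V = 0.849 * 87 * 0.1195^0.63 * 0.0136^0.54
  = 0.849 * 87 * 0.262266 * 0.0982
  = 1.9023 m/s.
Pipe area A = pi*D^2/4 = pi*0.478^2/4 = 0.1795 m^2.
Q = A * V = 0.1795 * 1.9023 = 0.3414 m^3/s.

0.3414


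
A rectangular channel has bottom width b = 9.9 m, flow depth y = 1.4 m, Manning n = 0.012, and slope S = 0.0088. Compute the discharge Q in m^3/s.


For a rectangular channel, the cross-sectional area A = b * y = 9.9 * 1.4 = 13.86 m^2.
The wetted perimeter P = b + 2y = 9.9 + 2*1.4 = 12.7 m.
Hydraulic radius R = A/P = 13.86/12.7 = 1.0913 m.
Velocity V = (1/n)*R^(2/3)*S^(1/2) = (1/0.012)*1.0913^(2/3)*0.0088^(1/2) = 8.2864 m/s.
Discharge Q = A * V = 13.86 * 8.2864 = 114.85 m^3/s.

114.85


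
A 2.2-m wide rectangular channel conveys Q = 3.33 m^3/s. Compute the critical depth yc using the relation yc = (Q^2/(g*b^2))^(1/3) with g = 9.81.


Using yc = (Q^2 / (g * b^2))^(1/3):
Q^2 = 3.33^2 = 11.09.
g * b^2 = 9.81 * 2.2^2 = 9.81 * 4.84 = 47.48.
Q^2 / (g*b^2) = 11.09 / 47.48 = 0.2336.
yc = 0.2336^(1/3) = 0.6158 m.

0.6158


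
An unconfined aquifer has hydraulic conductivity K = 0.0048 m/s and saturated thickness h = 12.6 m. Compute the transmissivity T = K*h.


Transmissivity is defined as T = K * h.
T = 0.0048 * 12.6
  = 0.0605 m^2/s.

0.0605


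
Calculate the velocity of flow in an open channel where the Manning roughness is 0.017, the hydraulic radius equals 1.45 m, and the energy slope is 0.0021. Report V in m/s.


Manning's equation gives V = (1/n) * R^(2/3) * S^(1/2).
First, compute R^(2/3) = 1.45^(2/3) = 1.2811.
Next, S^(1/2) = 0.0021^(1/2) = 0.045826.
Then 1/n = 1/0.017 = 58.82.
V = 58.82 * 1.2811 * 0.045826 = 3.4533 m/s.

3.4533


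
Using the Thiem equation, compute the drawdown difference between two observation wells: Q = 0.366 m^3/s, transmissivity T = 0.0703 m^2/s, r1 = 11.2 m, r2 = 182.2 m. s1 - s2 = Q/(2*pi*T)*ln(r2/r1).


Thiem equation: s1 - s2 = Q/(2*pi*T) * ln(r2/r1).
ln(r2/r1) = ln(182.2/11.2) = 2.7892.
Q/(2*pi*T) = 0.366 / (2*pi*0.0703) = 0.366 / 0.4417 = 0.8286.
s1 - s2 = 0.8286 * 2.7892 = 2.3111 m.

2.3111


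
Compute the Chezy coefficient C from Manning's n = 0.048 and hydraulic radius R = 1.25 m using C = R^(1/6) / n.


The Chezy coefficient relates to Manning's n through C = R^(1/6) / n.
R^(1/6) = 1.25^(1/6) = 1.037891.
C = 1.037891 / 0.048 = 21.62 m^(1/2)/s.

21.62


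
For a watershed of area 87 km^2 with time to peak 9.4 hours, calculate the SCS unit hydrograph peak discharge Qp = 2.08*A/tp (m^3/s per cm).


SCS formula: Qp = 2.08 * A / tp.
Qp = 2.08 * 87 / 9.4
   = 180.96 / 9.4
   = 19.25 m^3/s per cm.

19.25


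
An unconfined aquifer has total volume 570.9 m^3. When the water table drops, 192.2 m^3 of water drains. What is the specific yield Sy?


Specific yield Sy = Volume drained / Total volume.
Sy = 192.2 / 570.9
   = 0.3367.

0.3367


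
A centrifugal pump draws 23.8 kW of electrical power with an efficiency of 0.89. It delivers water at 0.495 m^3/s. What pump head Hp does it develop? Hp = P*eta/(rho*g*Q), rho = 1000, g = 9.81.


Pump head formula: Hp = P * eta / (rho * g * Q).
Numerator: P * eta = 23.8 * 1000 * 0.89 = 21182.0 W.
Denominator: rho * g * Q = 1000 * 9.81 * 0.495 = 4855.95.
Hp = 21182.0 / 4855.95 = 4.36 m.

4.36


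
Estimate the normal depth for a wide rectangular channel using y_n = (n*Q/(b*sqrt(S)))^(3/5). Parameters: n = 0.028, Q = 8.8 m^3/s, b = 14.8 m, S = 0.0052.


We use the wide-channel approximation y_n = (n*Q/(b*sqrt(S)))^(3/5).
sqrt(S) = sqrt(0.0052) = 0.072111.
Numerator: n*Q = 0.028 * 8.8 = 0.2464.
Denominator: b*sqrt(S) = 14.8 * 0.072111 = 1.067243.
arg = 0.2309.
y_n = 0.2309^(3/5) = 0.415 m.

0.415


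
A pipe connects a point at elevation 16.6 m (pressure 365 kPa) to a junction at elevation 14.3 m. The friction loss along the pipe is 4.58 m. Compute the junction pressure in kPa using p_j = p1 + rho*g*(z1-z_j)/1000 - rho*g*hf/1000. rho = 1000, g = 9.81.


Junction pressure: p_j = p1 + rho*g*(z1 - z_j)/1000 - rho*g*hf/1000.
Elevation term = 1000*9.81*(16.6 - 14.3)/1000 = 22.563 kPa.
Friction term = 1000*9.81*4.58/1000 = 44.93 kPa.
p_j = 365 + 22.563 - 44.93 = 342.63 kPa.

342.63


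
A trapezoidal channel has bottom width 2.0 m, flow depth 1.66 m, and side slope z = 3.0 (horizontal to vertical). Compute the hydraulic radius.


For a trapezoidal section with side slope z:
A = (b + z*y)*y = (2.0 + 3.0*1.66)*1.66 = 11.587 m^2.
P = b + 2*y*sqrt(1 + z^2) = 2.0 + 2*1.66*sqrt(1 + 3.0^2) = 12.499 m.
R = A/P = 11.587 / 12.499 = 0.927 m.

0.927


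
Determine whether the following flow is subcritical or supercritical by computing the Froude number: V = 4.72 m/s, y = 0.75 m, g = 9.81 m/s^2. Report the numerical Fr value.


The Froude number is defined as Fr = V / sqrt(g*y).
g*y = 9.81 * 0.75 = 7.3575.
sqrt(g*y) = sqrt(7.3575) = 2.7125.
Fr = 4.72 / 2.7125 = 1.7401.
Since Fr > 1, the flow is supercritical.

1.7401


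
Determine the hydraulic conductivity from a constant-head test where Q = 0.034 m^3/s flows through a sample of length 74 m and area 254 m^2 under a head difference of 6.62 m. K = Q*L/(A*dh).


From K = Q*L / (A*dh):
Numerator: Q*L = 0.034 * 74 = 2.516.
Denominator: A*dh = 254 * 6.62 = 1681.48.
K = 2.516 / 1681.48 = 0.001496 m/s.

0.001496


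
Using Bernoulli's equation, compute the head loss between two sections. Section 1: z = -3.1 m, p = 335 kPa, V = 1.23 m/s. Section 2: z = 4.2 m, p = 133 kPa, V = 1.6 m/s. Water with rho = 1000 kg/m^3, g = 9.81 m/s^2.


Total head at each section: H = z + p/(rho*g) + V^2/(2g).
H1 = -3.1 + 335*1000/(1000*9.81) + 1.23^2/(2*9.81)
   = -3.1 + 34.149 + 0.0771
   = 31.126 m.
H2 = 4.2 + 133*1000/(1000*9.81) + 1.6^2/(2*9.81)
   = 4.2 + 13.558 + 0.1305
   = 17.888 m.
h_L = H1 - H2 = 31.126 - 17.888 = 13.238 m.

13.238


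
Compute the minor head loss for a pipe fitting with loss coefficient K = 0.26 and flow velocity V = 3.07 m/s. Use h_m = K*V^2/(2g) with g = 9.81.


Minor loss formula: h_m = K * V^2/(2g).
V^2 = 3.07^2 = 9.4249.
V^2/(2g) = 9.4249 / 19.62 = 0.4804 m.
h_m = 0.26 * 0.4804 = 0.1249 m.

0.1249


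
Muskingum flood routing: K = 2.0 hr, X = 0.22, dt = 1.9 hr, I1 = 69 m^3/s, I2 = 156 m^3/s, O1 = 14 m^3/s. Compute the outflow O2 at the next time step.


Muskingum coefficients:
denom = 2*K*(1-X) + dt = 2*2.0*(1-0.22) + 1.9 = 5.02.
C0 = (dt - 2*K*X)/denom = (1.9 - 2*2.0*0.22)/5.02 = 0.2032.
C1 = (dt + 2*K*X)/denom = (1.9 + 2*2.0*0.22)/5.02 = 0.5538.
C2 = (2*K*(1-X) - dt)/denom = 0.243.
O2 = C0*I2 + C1*I1 + C2*O1
   = 0.2032*156 + 0.5538*69 + 0.243*14
   = 73.31 m^3/s.

73.31


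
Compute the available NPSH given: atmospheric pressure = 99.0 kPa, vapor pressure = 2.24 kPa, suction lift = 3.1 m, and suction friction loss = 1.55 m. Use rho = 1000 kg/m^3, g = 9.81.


NPSHa = p_atm/(rho*g) - z_s - hf_s - p_vap/(rho*g).
p_atm/(rho*g) = 99.0*1000 / (1000*9.81) = 10.092 m.
p_vap/(rho*g) = 2.24*1000 / (1000*9.81) = 0.228 m.
NPSHa = 10.092 - 3.1 - 1.55 - 0.228
      = 5.21 m.

5.21


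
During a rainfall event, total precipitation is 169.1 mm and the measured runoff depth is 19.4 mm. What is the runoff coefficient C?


The runoff coefficient C = runoff depth / rainfall depth.
C = 19.4 / 169.1
  = 0.1147.

0.1147


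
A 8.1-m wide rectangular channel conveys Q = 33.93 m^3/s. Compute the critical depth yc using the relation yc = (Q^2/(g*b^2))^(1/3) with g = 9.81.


Using yc = (Q^2 / (g * b^2))^(1/3):
Q^2 = 33.93^2 = 1151.24.
g * b^2 = 9.81 * 8.1^2 = 9.81 * 65.61 = 643.63.
Q^2 / (g*b^2) = 1151.24 / 643.63 = 1.7887.
yc = 1.7887^(1/3) = 1.2139 m.

1.2139


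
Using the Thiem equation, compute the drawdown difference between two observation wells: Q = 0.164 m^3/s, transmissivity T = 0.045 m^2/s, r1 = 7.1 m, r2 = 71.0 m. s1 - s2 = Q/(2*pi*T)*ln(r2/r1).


Thiem equation: s1 - s2 = Q/(2*pi*T) * ln(r2/r1).
ln(r2/r1) = ln(71.0/7.1) = 2.3026.
Q/(2*pi*T) = 0.164 / (2*pi*0.045) = 0.164 / 0.2827 = 0.58.
s1 - s2 = 0.58 * 2.3026 = 1.3356 m.

1.3356


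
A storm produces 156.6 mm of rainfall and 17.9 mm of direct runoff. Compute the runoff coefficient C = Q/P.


The runoff coefficient C = runoff depth / rainfall depth.
C = 17.9 / 156.6
  = 0.1143.

0.1143


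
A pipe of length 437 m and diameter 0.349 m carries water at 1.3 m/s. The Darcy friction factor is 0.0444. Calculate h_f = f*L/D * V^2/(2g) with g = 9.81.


Darcy-Weisbach equation: h_f = f * (L/D) * V^2/(2g).
f * L/D = 0.0444 * 437/0.349 = 55.5954.
V^2/(2g) = 1.3^2 / (2*9.81) = 1.69 / 19.62 = 0.0861 m.
h_f = 55.5954 * 0.0861 = 4.789 m.

4.789


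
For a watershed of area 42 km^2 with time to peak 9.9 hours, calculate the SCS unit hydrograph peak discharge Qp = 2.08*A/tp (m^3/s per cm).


SCS formula: Qp = 2.08 * A / tp.
Qp = 2.08 * 42 / 9.9
   = 87.36 / 9.9
   = 8.82 m^3/s per cm.

8.82


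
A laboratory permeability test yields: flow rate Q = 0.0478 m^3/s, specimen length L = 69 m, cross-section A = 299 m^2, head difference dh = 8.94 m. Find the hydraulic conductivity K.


From K = Q*L / (A*dh):
Numerator: Q*L = 0.0478 * 69 = 3.2982.
Denominator: A*dh = 299 * 8.94 = 2673.06.
K = 3.2982 / 2673.06 = 0.001234 m/s.

0.001234


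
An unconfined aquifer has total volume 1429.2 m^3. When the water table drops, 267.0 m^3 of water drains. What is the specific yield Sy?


Specific yield Sy = Volume drained / Total volume.
Sy = 267.0 / 1429.2
   = 0.1868.

0.1868


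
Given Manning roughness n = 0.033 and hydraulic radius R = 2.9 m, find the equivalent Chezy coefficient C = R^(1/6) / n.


The Chezy coefficient relates to Manning's n through C = R^(1/6) / n.
R^(1/6) = 2.9^(1/6) = 1.19417.
C = 1.19417 / 0.033 = 36.19 m^(1/2)/s.

36.19


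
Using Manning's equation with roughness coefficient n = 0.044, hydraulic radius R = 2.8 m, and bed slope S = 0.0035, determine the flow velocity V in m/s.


Manning's equation gives V = (1/n) * R^(2/3) * S^(1/2).
First, compute R^(2/3) = 2.8^(2/3) = 1.9866.
Next, S^(1/2) = 0.0035^(1/2) = 0.059161.
Then 1/n = 1/0.044 = 22.73.
V = 22.73 * 1.9866 * 0.059161 = 2.6711 m/s.

2.6711


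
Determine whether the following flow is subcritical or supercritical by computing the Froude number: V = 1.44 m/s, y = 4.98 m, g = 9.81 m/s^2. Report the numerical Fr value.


The Froude number is defined as Fr = V / sqrt(g*y).
g*y = 9.81 * 4.98 = 48.8538.
sqrt(g*y) = sqrt(48.8538) = 6.9895.
Fr = 1.44 / 6.9895 = 0.206.
Since Fr < 1, the flow is subcritical.

0.206


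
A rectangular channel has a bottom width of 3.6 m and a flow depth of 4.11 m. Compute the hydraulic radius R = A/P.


For a rectangular section:
Flow area A = b * y = 3.6 * 4.11 = 14.8 m^2.
Wetted perimeter P = b + 2y = 3.6 + 2*4.11 = 11.82 m.
Hydraulic radius R = A/P = 14.8 / 11.82 = 1.2518 m.

1.2518


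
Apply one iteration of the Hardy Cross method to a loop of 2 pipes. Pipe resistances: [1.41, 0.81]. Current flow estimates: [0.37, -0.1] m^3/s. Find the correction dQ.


Numerator terms (r*Q*|Q|): 1.41*0.37*|0.37| = 0.193; 0.81*-0.1*|-0.1| = -0.0081.
Sum of numerator = 0.1849.
Denominator terms (r*|Q|): 1.41*|0.37| = 0.5217; 0.81*|-0.1| = 0.081.
2 * sum of denominator = 2 * 0.6027 = 1.2054.
dQ = -0.1849 / 1.2054 = -0.1534 m^3/s.

-0.1534


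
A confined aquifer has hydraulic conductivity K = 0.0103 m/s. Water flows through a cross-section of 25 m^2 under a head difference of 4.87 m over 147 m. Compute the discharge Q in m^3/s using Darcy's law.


Darcy's law: Q = K * A * i, where i = dh/L.
Hydraulic gradient i = 4.87 / 147 = 0.033129.
Q = 0.0103 * 25 * 0.033129
  = 0.0085 m^3/s.

0.0085


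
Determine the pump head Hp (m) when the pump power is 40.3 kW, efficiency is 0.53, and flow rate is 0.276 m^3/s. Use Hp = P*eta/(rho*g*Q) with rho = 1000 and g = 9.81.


Pump head formula: Hp = P * eta / (rho * g * Q).
Numerator: P * eta = 40.3 * 1000 * 0.53 = 21359.0 W.
Denominator: rho * g * Q = 1000 * 9.81 * 0.276 = 2707.56.
Hp = 21359.0 / 2707.56 = 7.89 m.

7.89
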